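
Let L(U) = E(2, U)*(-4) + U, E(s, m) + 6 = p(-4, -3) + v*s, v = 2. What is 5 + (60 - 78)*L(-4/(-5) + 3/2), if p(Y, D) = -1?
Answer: -1262/5 ≈ -252.40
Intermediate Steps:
E(s, m) = -7 + 2*s (E(s, m) = -6 + (-1 + 2*s) = -7 + 2*s)
L(U) = 12 + U (L(U) = (-7 + 2*2)*(-4) + U = (-7 + 4)*(-4) + U = -3*(-4) + U = 12 + U)
5 + (60 - 78)*L(-4/(-5) + 3/2) = 5 + (60 - 78)*(12 + (-4/(-5) + 3/2)) = 5 - 18*(12 + (-4*(-1/5) + 3*(1/2))) = 5 - 18*(12 + (4/5 + 3/2)) = 5 - 18*(12 + 23/10) = 5 - 18*143/10 = 5 - 1287/5 = -1262/5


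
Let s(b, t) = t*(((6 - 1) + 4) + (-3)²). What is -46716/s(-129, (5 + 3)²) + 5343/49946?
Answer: -7458725/184416 ≈ -40.445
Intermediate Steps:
s(b, t) = 18*t (s(b, t) = t*((5 + 4) + 9) = t*(9 + 9) = t*18 = 18*t)
-46716/s(-129, (5 + 3)²) + 5343/49946 = -46716*1/(18*(5 + 3)²) + 5343/49946 = -46716/(18*8²) + 5343*(1/49946) = -46716/(18*64) + 411/3842 = -46716/1152 + 411/3842 = -46716*1/1152 + 411/3842 = -3893/96 + 411/3842 = -7458725/184416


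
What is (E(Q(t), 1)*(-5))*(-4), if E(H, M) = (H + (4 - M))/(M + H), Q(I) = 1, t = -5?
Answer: 40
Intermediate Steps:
E(H, M) = (4 + H - M)/(H + M)
(E(Q(t), 1)*(-5))*(-4) = (((4 + 1 - 1*1)/(1 + 1))*(-5))*(-4) = (((4 + 1 - 1)/2)*(-5))*(-4) = (((½)*4)*(-5))*(-4) = (2*(-5))*(-4) = -10*(-4) = 40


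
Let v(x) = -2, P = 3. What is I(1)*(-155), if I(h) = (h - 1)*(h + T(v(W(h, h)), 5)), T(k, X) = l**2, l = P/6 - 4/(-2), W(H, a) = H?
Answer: 0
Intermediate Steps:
l = 5/2 (l = 3/6 - 4/(-2) = 3*(1/6) - 4*(-1/2) = 1/2 + 2 = 5/2 ≈ 2.5000)
T(k, X) = 25/4 (T(k, X) = (5/2)**2 = 25/4)
I(h) = (-1 + h)*(25/4 + h) (I(h) = (h - 1)*(h + 25/4) = (-1 + h)*(25/4 + h))
I(1)*(-155) = (-25/4 + 1**2 + (21/4)*1)*(-155) = (-25/4 + 1 + 21/4)*(-155) = 0*(-155) = 0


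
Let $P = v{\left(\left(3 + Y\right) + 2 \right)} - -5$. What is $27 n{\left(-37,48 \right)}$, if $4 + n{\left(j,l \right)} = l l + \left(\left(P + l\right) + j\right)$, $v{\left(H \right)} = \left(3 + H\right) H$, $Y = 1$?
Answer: $63990$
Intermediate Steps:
$v{\left(H \right)} = H \left(3 + H\right)$
$P = 59$ ($P = \left(\left(3 + 1\right) + 2\right) \left(3 + \left(\left(3 + 1\right) + 2\right)\right) - -5 = \left(4 + 2\right) \left(3 + \left(4 + 2\right)\right) + 5 = 6 \left(3 + 6\right) + 5 = 6 \cdot 9 + 5 = 54 + 5 = 59$)
$n{\left(j,l \right)} = 55 + j + l + l^{2}$ ($n{\left(j,l \right)} = -4 + \left(l l + \left(\left(59 + l\right) + j\right)\right) = -4 + \left(l^{2} + \left(59 + j + l\right)\right) = -4 + \left(59 + j + l + l^{2}\right) = 55 + j + l + l^{2}$)
$27 n{\left(-37,48 \right)} = 27 \left(55 - 37 + 48 + 48^{2}\right) = 27 \left(55 - 37 + 48 + 2304\right) = 27 \cdot 2370 = 63990$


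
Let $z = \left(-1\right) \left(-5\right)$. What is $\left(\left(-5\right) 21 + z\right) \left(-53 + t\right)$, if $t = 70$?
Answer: $-1700$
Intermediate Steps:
$z = 5$
$\left(\left(-5\right) 21 + z\right) \left(-53 + t\right) = \left(\left(-5\right) 21 + 5\right) \left(-53 + 70\right) = \left(-105 + 5\right) 17 = \left(-100\right) 17 = -1700$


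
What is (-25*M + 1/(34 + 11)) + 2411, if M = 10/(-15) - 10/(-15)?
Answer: 108496/45 ≈ 2411.0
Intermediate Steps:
M = 0 (M = 10*(-1/15) - 10*(-1/15) = -⅔ + ⅔ = 0)
(-25*M + 1/(34 + 11)) + 2411 = (-25*0 + 1/(34 + 11)) + 2411 = (0 + 1/45) + 2411 = 1/45 + 2411 = 108496/45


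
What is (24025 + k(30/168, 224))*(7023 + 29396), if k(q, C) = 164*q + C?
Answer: 6189336212/7 ≈ 8.8419e+8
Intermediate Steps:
k(q, C) = C + 164*q
(24025 + k(30/168, 224))*(7023 + 29396) = (24025 + (224 + 164*(30/168)))*(7023 + 29396) = (24025 + (224 + 164*(30*(1/168))))*36419 = (24025 + (224 + 164*(5/28)))*36419 = (24025 + (224 + 205/7))*36419 = (24025 + 1773/7)*36419 = (169948/7)*36419 = 6189336212/7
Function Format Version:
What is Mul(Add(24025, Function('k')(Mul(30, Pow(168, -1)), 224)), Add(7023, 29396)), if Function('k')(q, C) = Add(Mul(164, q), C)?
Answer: Rational(6189336212, 7) ≈ 8.8419e+8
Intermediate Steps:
Function('k')(q, C) = Add(C, Mul(164, q))
Mul(Add(24025, Function('k')(Mul(30, Pow(168, -1)), 224)), Add(7023, 29396)) = Mul(Add(24025, Add(224, Mul(164, Mul(30, Pow(168, -1))))), Add(7023, 29396)) = Mul(Add(24025, Add(224, Mul(164, Mul(30, Rational(1, 168))))), 36419) = Mul(Add(24025, Add(224, Mul(164, Rational(5, 28)))), 36419) = Mul(Add(24025, Add(224, Rational(205, 7))), 36419) = Mul(Add(24025, Rational(1773, 7)), 36419) = Mul(Rational(169948, 7), 36419) = Rational(6189336212, 7)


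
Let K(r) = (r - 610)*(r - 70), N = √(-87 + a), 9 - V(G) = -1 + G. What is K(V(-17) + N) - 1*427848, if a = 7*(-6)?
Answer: -402908 - 626*I*√129 ≈ -4.0291e+5 - 7110.0*I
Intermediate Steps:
a = -42
V(G) = 10 - G (V(G) = 9 - (-1 + G) = 9 + (1 - G) = 10 - G)
N = I*√129 (N = √(-87 - 42) = √(-129) = I*√129 ≈ 11.358*I)
K(r) = (-610 + r)*(-70 + r)
K(V(-17) + N) - 1*427848 = (42700 + ((10 - 1*(-17)) + I*√129)² - 680*((10 - 1*(-17)) + I*√129)) - 1*427848 = (42700 + ((10 + 17) + I*√129)² - 680*((10 + 17) + I*√129)) - 427848 = (42700 + (27 + I*√129)² - 680*(27 + I*√129)) - 427848 = (42700 + (27 + I*√129)² + (-18360 - 680*I*√129)) - 427848 = (24340 + (27 + I*√129)² - 680*I*√129) - 427848 = -403508 + (27 + I*√129)² - 680*I*√129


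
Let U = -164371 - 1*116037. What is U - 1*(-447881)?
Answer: 167473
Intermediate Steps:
U = -280408 (U = -164371 - 116037 = -280408)
U - 1*(-447881) = -280408 - 1*(-447881) = -280408 + 447881 = 167473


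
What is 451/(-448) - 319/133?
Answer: -28985/8512 ≈ -3.4052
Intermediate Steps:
451/(-448) - 319/133 = 451*(-1/448) - 319*1/133 = -451/448 - 319/133 = -28985/8512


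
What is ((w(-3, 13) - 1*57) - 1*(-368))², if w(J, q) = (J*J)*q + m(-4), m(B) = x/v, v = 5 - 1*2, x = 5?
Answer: 1661521/9 ≈ 1.8461e+5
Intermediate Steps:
v = 3 (v = 5 - 2 = 3)
m(B) = 5/3
w(J, q) = 5/3 + q*J² (w(J, q) = (J*J)*q + 5/3 = J²*q + 5/3 = q*J² + 5/3 = 5/3 + q*J²)
((w(-3, 13) - 1*57) - 1*(-368))² = (((5/3 + 13*(-3)²) - 1*57) - 1*(-368))² = (((5/3 + 13*9) - 57) + 368)² = (((5/3 + 117) - 57) + 368)² = ((356/3 - 57) + 368)² = (185/3 + 368)² = (1289/3)² = 1661521/9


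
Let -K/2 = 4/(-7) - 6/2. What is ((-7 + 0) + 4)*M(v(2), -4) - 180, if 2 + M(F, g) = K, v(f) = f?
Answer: -1368/7 ≈ -195.43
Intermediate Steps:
K = 50/7 (K = -2*(4/(-7) - 6/2) = -2*(4*(-1/7) - 6*1/2) = -2*(-4/7 - 3) = -2*(-25/7) = 50/7 ≈ 7.1429)
M(F, g) = 36/7 (M(F, g) = -2 + 50/7 = 36/7)
((-7 + 0) + 4)*M(v(2), -4) - 180 = ((-7 + 0) + 4)*(36/7) - 180 = (-7 + 4)*(36/7) - 180 = -3*36/7 - 180 = -108/7 - 180 = -1368/7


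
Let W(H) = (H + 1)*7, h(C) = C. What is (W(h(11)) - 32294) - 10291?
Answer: -42501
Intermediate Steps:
W(H) = 7 + 7*H (W(H) = (1 + H)*7 = 7 + 7*H)
(W(h(11)) - 32294) - 10291 = ((7 + 7*11) - 32294) - 10291 = ((7 + 77) - 32294) - 10291 = (84 - 32294) - 10291 = -32210 - 10291 = -42501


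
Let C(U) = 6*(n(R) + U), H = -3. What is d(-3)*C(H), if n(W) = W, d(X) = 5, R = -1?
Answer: -120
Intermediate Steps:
C(U) = -6 + 6*U (C(U) = 6*(-1 + U) = -6 + 6*U)
d(-3)*C(H) = 5*(-6 + 6*(-3)) = 5*(-6 - 18) = 5*(-24) = -120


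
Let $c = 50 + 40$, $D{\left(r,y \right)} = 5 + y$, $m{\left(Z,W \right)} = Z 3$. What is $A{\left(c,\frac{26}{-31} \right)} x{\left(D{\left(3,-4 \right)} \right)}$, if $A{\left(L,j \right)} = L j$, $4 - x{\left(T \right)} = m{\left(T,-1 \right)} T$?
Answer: $- \frac{2340}{31} \approx -75.484$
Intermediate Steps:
$m{\left(Z,W \right)} = 3 Z$
$c = 90$
$x{\left(T \right)} = 4 - 3 T^{2}$ ($x{\left(T \right)} = 4 - 3 T T = 4 - 3 T^{2}$)
$A{\left(c,\frac{26}{-31} \right)} x{\left(D{\left(3,-4 \right)} \right)} = 90 \frac{26}{-31} \left(4 - 3 \left(5 - 4\right)^{2}\right) = 90 \cdot 26 \left(- \frac{1}{31}\right) \left(4 - 3 \cdot 1^{2}\right) = 90 \left(- \frac{26}{31}\right) \left(4 - 3\right) = - \frac{2340 \left(4 - 3\right)}{31} = \left(- \frac{2340}{31}\right) 1 = - \frac{2340}{31}$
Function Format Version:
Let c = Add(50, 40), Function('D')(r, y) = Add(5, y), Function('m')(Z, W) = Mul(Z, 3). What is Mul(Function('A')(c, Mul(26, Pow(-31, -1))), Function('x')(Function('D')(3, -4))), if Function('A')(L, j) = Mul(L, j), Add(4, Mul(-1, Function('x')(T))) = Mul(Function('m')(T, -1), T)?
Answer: Rational(-2340, 31) ≈ -75.484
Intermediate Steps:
Function('m')(Z, W) = Mul(3, Z)
c = 90
Function('x')(T) = Add(4, Mul(-3, Pow(T, 2))) (Function('x')(T) = Add(4, Mul(-1, Mul(Mul(3, T), T))) = Add(4, Mul(-1, Mul(3, Pow(T, 2)))) = Add(4, Mul(-3, Pow(T, 2))))
Mul(Function('A')(c, Mul(26, Pow(-31, -1))), Function('x')(Function('D')(3, -4))) = Mul(Mul(90, Mul(26, Pow(-31, -1))), Add(4, Mul(-3, Pow(Add(5, -4), 2)))) = Mul(Mul(90, Mul(26, Rational(-1, 31))), Add(4, Mul(-3, Pow(1, 2)))) = Mul(Mul(90, Rational(-26, 31)), Add(4, Mul(-3, 1))) = Mul(Rational(-2340, 31), Add(4, -3)) = Mul(Rational(-2340, 31), 1) = Rational(-2340, 31)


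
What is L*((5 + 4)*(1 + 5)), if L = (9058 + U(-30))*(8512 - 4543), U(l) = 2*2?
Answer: 1942222212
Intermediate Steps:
U(l) = 4
L = 35967078 (L = (9058 + 4)*(8512 - 4543) = 9062*3969 = 35967078)
L*((5 + 4)*(1 + 5)) = 35967078*((5 + 4)*(1 + 5)) = 35967078*(9*6) = 35967078*54 = 1942222212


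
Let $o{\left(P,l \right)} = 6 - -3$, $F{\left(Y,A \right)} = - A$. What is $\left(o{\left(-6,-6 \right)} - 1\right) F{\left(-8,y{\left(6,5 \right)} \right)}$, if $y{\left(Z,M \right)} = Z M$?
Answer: $-240$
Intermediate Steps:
$y{\left(Z,M \right)} = M Z$
$o{\left(P,l \right)} = 9$ ($o{\left(P,l \right)} = 6 + 3 = 9$)
$\left(o{\left(-6,-6 \right)} - 1\right) F{\left(-8,y{\left(6,5 \right)} \right)} = \left(9 - 1\right) \left(- 5 \cdot 6\right) = 8 \left(\left(-1\right) 30\right) = 8 \left(-30\right) = -240$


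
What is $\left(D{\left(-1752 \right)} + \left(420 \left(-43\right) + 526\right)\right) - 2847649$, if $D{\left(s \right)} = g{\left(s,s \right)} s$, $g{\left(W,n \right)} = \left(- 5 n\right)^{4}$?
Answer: $-10316931012590385183$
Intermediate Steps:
$g{\left(W,n \right)} = 625 n^{4}$
$D{\left(s \right)} = 625 s^{5}$ ($D{\left(s \right)} = 625 s^{4} s = 625 s^{5}$)
$\left(D{\left(-1752 \right)} + \left(420 \left(-43\right) + 526\right)\right) - 2847649 = \left(625 \left(-1752\right)^{5} + \left(420 \left(-43\right) + 526\right)\right) - 2847649 = \left(625 \left(-16507089620140032\right) + \left(-18060 + 526\right)\right) - 2847649 = \left(-10316931012587520000 - 17534\right) - 2847649 = -10316931012587537534 - 2847649 = -10316931012590385183$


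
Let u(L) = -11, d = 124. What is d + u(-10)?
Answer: 113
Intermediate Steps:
d + u(-10) = 124 - 11 = 113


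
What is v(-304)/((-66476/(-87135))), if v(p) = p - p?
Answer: 0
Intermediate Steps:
v(p) = 0
v(-304)/((-66476/(-87135))) = 0/((-66476/(-87135))) = 0/((-66476*(-1/87135))) = 0/(66476/87135) = 0*(87135/66476) = 0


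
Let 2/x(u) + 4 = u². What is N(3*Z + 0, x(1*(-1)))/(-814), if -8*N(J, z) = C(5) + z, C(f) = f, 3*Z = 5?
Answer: 13/19536 ≈ 0.00066544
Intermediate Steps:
Z = 5/3 (Z = (⅓)*5 = 5/3 ≈ 1.6667)
x(u) = 2/(-4 + u²)
N(J, z) = -5/8 - z/8 (N(J, z) = -(5 + z)/8 = -5/8 - z/8)
N(3*Z + 0, x(1*(-1)))/(-814) = (-5/8 - 1/(4*(-4 + (1*(-1))²)))/(-814) = (-5/8 - 1/(4*(-4 + (-1)²)))*(-1/814) = (-5/8 - 1/(4*(-4 + 1)))*(-1/814) = (-5/8 - 1/(4*(-3)))*(-1/814) = (-5/8 - (-1)/(4*3))*(-1/814) = (-5/8 - ⅛*(-⅔))*(-1/814) = (-5/8 + 1/12)*(-1/814) = -13/24*(-1/814) = 13/19536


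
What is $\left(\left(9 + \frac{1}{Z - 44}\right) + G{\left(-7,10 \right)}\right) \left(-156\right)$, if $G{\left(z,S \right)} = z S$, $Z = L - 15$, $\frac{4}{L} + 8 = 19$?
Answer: $\frac{2046512}{215} \approx 9518.7$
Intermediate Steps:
$L = \frac{4}{11}$ ($L = \frac{4}{-8 + 19} = \frac{4}{11} \approx 0.36364$)
$Z = - \frac{161}{11}$ ($Z = \frac{4}{11} - 15 = - \frac{161}{11} \approx -14.636$)
$G{\left(z,S \right)} = S z$
$\left(\left(9 + \frac{1}{Z - 44}\right) + G{\left(-7,10 \right)}\right) \left(-156\right) = \left(\left(9 + \frac{1}{- \frac{161}{11} - 44}\right) + 10 \left(-7\right)\right) \left(-156\right) = \left(\left(9 + \frac{1}{- \frac{645}{11}}\right) - 70\right) \left(-156\right) = \left(\left(9 - \frac{11}{645}\right) - 70\right) \left(-156\right) = \left(\frac{5794}{645} - 70\right) \left(-156\right) = \left(- \frac{39356}{645}\right) \left(-156\right) = \frac{2046512}{215}$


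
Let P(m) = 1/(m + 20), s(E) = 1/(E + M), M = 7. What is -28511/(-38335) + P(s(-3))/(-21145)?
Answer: 9766383871/13131615915 ≈ 0.74373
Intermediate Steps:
s(E) = 1/(7 + E) (s(E) = 1/(E + 7) = 1/(7 + E))
P(m) = 1/(20 + m)
-28511/(-38335) + P(s(-3))/(-21145) = -28511/(-38335) + 1/((20 + 1/(7 - 3))*(-21145)) = -28511*(-1/38335) - 1/21145/(20 + 1/4) = 28511/38335 - 1/21145/(20 + 1/4) = 28511/38335 - 1/21145/(81/4) = 28511/38335 + (4/81)*(-1/21145) = 28511/38335 - 4/1712745 = 9766383871/13131615915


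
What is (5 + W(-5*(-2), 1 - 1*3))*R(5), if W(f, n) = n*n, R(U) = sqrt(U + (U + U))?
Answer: 9*sqrt(15) ≈ 34.857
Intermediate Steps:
R(U) = sqrt(3)*sqrt(U) (R(U) = sqrt(U + 2*U) = sqrt(3*U) = sqrt(3)*sqrt(U))
W(f, n) = n**2
(5 + W(-5*(-2), 1 - 1*3))*R(5) = (5 + (1 - 1*3)**2)*(sqrt(3)*sqrt(5)) = (5 + (1 - 3)**2)*sqrt(15) = (5 + (-2)**2)*sqrt(15) = (5 + 4)*sqrt(15) = 9*sqrt(15)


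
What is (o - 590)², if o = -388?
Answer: 956484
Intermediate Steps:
(o - 590)² = (-388 - 590)² = (-978)² = 956484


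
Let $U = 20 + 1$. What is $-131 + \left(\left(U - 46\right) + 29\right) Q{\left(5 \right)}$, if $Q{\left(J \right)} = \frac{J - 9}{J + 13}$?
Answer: $- \frac{1187}{9} \approx -131.89$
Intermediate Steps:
$U = 21$
$Q{\left(J \right)} = \frac{-9 + J}{13 + J}$
$-131 + \left(\left(U - 46\right) + 29\right) Q{\left(5 \right)} = -131 + \left(\left(21 - 46\right) + 29\right) \frac{-9 + 5}{13 + 5} = -131 + \left(-25 + 29\right) \frac{1}{18} \left(-4\right) = -131 + 4 \cdot \frac{1}{18} \left(-4\right) = -131 + 4 \left(- \frac{2}{9}\right) = -131 - \frac{8}{9} = - \frac{1187}{9}$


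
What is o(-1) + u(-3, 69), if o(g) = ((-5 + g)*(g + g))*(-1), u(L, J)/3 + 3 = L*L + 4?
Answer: 18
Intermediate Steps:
u(L, J) = 3 + 3*L² (u(L, J) = -9 + 3*(L*L + 4) = -9 + 3*(L² + 4) = -9 + 3*(4 + L²) = -9 + (12 + 3*L²) = 3 + 3*L²)
o(g) = -2*g*(-5 + g) (o(g) = ((-5 + g)*(2*g))*(-1) = (2*g*(-5 + g))*(-1) = -2*g*(-5 + g))
o(-1) + u(-3, 69) = 2*(-1)*(5 - 1*(-1)) + (3 + 3*(-3)²) = 2*(-1)*(5 + 1) + (3 + 3*9) = 2*(-1)*6 + (3 + 27) = -12 + 30 = 18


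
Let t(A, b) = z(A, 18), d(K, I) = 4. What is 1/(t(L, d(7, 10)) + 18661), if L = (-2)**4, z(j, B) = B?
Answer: 1/18679 ≈ 5.3536e-5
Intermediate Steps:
L = 16
t(A, b) = 18
1/(t(L, d(7, 10)) + 18661) = 1/(18 + 18661) = 1/18679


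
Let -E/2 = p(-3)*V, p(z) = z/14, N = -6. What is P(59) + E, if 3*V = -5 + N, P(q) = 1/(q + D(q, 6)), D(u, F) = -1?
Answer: -631/406 ≈ -1.5542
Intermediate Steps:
p(z) = z/14 (p(z) = z*(1/14) = z/14)
P(q) = 1/(-1 + q) (P(q) = 1/(q - 1) = 1/(-1 + q))
V = -11/3 (V = (-5 - 6)/3 = (1/3)*(-11) = -11/3 ≈ -3.6667)
E = -11/7 (E = -2*(1/14)*(-3)*(-11)/3 = -(-3)*(-11)/(7*3) = -2*11/14 = -11/7 ≈ -1.5714)
P(59) + E = 1/(-1 + 59) - 11/7 = 1/58 - 11/7 = -631/406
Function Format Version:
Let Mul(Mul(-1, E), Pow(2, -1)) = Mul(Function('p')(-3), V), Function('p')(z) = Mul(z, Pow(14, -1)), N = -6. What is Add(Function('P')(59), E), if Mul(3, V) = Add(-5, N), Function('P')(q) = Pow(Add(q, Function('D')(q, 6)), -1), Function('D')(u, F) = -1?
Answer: Rational(-631, 406) ≈ -1.5542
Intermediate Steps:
Function('p')(z) = Mul(Rational(1, 14), z) (Function('p')(z) = Mul(z, Rational(1, 14)) = Mul(Rational(1, 14), z))
Function('P')(q) = Pow(Add(-1, q), -1) (Function('P')(q) = Pow(Add(q, -1), -1) = Pow(Add(-1, q), -1))
V = Rational(-11, 3) (V = Mul(Rational(1, 3), Add(-5, -6)) = Mul(Rational(1, 3), -11) = Rational(-11, 3) ≈ -3.6667)
E = Rational(-11, 7) (E = Mul(-2, Mul(Mul(Rational(1, 14), -3), Rational(-11, 3))) = Mul(-2, Mul(Rational(-3, 14), Rational(-11, 3))) = Mul(-2, Rational(11, 14)) = Rational(-11, 7) ≈ -1.5714)
Add(Function('P')(59), E) = Add(Pow(Add(-1, 59), -1), Rational(-11, 7)) = Add(Pow(58, -1), Rational(-11, 7)) = Add(Rational(1, 58), Rational(-11, 7)) = Rational(-631, 406)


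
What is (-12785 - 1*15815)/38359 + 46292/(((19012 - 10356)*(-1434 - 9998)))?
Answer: -707974981507/948957470432 ≈ -0.74606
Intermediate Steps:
(-12785 - 1*15815)/38359 + 46292/(((19012 - 10356)*(-1434 - 9998))) = (-12785 - 15815)*(1/38359) + 46292/((8656*(-11432))) = -28600*1/38359 + 46292/(-98955392) = -28600/38359 + 46292*(-1/98955392) = -28600/38359 - 11573/24738848 = -707974981507/948957470432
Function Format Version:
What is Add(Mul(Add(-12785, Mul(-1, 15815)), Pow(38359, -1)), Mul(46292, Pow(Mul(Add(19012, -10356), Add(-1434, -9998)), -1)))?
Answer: Rational(-707974981507, 948957470432) ≈ -0.74606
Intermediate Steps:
Add(Mul(Add(-12785, Mul(-1, 15815)), Pow(38359, -1)), Mul(46292, Pow(Mul(Add(19012, -10356), Add(-1434, -9998)), -1))) = Add(Mul(Add(-12785, -15815), Rational(1, 38359)), Mul(46292, Pow(Mul(8656, -11432), -1))) = Add(Mul(-28600, Rational(1, 38359)), Mul(46292, Pow(-98955392, -1))) = Add(Rational(-28600, 38359), Mul(46292, Rational(-1, 98955392))) = Add(Rational(-28600, 38359), Rational(-11573, 24738848)) = Rational(-707974981507, 948957470432)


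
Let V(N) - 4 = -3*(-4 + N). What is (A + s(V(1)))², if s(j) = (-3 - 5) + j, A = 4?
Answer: 81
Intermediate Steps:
V(N) = 16 - 3*N (V(N) = 4 - 3*(-4 + N) = 4 + (12 - 3*N) = 16 - 3*N)
s(j) = -8 + j
(A + s(V(1)))² = (4 + (-8 + (16 - 3*1)))² = (4 + (-8 + (16 - 3)))² = (4 + (-8 + 13))² = (4 + 5)² = 9² = 81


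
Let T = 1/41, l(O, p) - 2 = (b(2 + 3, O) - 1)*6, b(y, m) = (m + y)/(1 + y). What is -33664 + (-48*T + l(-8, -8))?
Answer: -1380559/41 ≈ -33672.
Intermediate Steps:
b(y, m) = (m + y)/(1 + y)
l(O, p) = 1 + O (l(O, p) = 2 + ((O + (2 + 3))/(1 + (2 + 3)) - 1)*6 = 2 + ((O + 5)/(1 + 5) - 1)*6 = 2 + ((5 + O)/6 - 1)*6 = 2 + ((⅚ + O/6) - 1)*6 = 2 + (-⅙ + O/6)*6 = 2 + (-1 + O) = 1 + O)
T = 1/41 ≈ 0.024390
-33664 + (-48*T + l(-8, -8)) = -33664 + (-48*1/41 + (1 - 8)) = -33664 + (-48/41 - 7) = -33664 - 335/41 = -1380559/41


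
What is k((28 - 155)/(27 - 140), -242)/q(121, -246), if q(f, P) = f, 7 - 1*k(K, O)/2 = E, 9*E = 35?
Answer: 56/1089 ≈ 0.051423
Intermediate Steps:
E = 35/9 (E = (⅑)*35 = 35/9 ≈ 3.8889)
k(K, O) = 56/9 (k(K, O) = 14 - 2*35/9 = 14 - 70/9 = 56/9)
k((28 - 155)/(27 - 140), -242)/q(121, -246) = (56/9)/121 = (56/9)*(1/121) = 56/1089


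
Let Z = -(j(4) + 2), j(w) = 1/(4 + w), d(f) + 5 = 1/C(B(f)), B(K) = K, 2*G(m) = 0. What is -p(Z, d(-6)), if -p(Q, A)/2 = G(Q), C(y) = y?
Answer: 0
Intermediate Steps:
G(m) = 0 (G(m) = (½)*0 = 0)
d(f) = -5 + 1/f
Z = -17/8 (Z = -(1/(4 + 4) + 2) = -(1/8 + 2) = -(⅛ + 2) = -1*17/8 = -17/8 ≈ -2.1250)
p(Q, A) = 0 (p(Q, A) = -2*0 = 0)
-p(Z, d(-6)) = -1*0 = 0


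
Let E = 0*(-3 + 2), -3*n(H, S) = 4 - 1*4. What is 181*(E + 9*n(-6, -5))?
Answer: 0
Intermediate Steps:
n(H, S) = 0 (n(H, S) = -(4 - 1*4)/3 = -(4 - 4)/3 = -⅓*0 = 0)
E = 0 (E = 0*(-1) = 0)
181*(E + 9*n(-6, -5)) = 181*(0 + 9*0) = 181*(0 + 0) = 181*0 = 0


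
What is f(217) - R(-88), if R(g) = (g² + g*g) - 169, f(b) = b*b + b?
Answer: 31987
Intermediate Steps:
f(b) = b + b² (f(b) = b² + b = b + b²)
R(g) = -169 + 2*g² (R(g) = (g² + g²) - 169 = 2*g² - 169 = -169 + 2*g²)
f(217) - R(-88) = 217*(1 + 217) - (-169 + 2*(-88)²) = 217*218 - (-169 + 2*7744) = 47306 - (-169 + 15488) = 47306 - 1*15319 = 47306 - 15319 = 31987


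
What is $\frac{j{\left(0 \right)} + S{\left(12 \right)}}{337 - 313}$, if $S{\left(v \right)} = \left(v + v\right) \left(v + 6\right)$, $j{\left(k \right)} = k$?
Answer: $18$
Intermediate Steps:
$S{\left(v \right)} = 2 v \left(6 + v\right)$
$\frac{j{\left(0 \right)} + S{\left(12 \right)}}{337 - 313} = \frac{0 + 2 \cdot 12 \left(6 + 12\right)}{337 - 313} = \frac{0 + 2 \cdot 12 \cdot 18}{24} = \left(0 + 432\right) \frac{1}{24} = 432 \cdot \frac{1}{24} = 18$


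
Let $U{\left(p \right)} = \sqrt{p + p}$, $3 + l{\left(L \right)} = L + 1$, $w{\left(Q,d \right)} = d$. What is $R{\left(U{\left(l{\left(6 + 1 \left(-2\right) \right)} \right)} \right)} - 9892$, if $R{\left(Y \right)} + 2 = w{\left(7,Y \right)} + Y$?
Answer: $-9890$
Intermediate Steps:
$l{\left(L \right)} = -2 + L$ ($l{\left(L \right)} = -3 + \left(L + 1\right) = -3 + \left(1 + L\right) = -2 + L$)
$U{\left(p \right)} = \sqrt{2} \sqrt{p}$ ($U{\left(p \right)} = \sqrt{2 p} = \sqrt{2} \sqrt{p}$)
$R{\left(Y \right)} = -2 + 2 Y$ ($R{\left(Y \right)} = -2 + \left(Y + Y\right) = -2 + 2 Y$)
$R{\left(U{\left(l{\left(6 + 1 \left(-2\right) \right)} \right)} \right)} - 9892 = \left(-2 + 2 \sqrt{2} \sqrt{-2 + \left(6 + 1 \left(-2\right)\right)}\right) - 9892 = \left(-2 + 2 \sqrt{2} \sqrt{-2 + \left(6 - 2\right)}\right) - 9892 = \left(-2 + 2 \sqrt{2} \sqrt{-2 + 4}\right) - 9892 = \left(-2 + 2 \sqrt{2} \sqrt{2}\right) - 9892 = \left(-2 + 2 \cdot 2\right) - 9892 = \left(-2 + 4\right) - 9892 = 2 - 9892 = -9890$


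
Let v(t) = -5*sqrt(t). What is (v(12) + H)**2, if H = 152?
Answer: 23404 - 3040*sqrt(3) ≈ 18139.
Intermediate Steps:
(v(12) + H)**2 = (-10*sqrt(3) + 152)**2 = (152 - 10*sqrt(3))**2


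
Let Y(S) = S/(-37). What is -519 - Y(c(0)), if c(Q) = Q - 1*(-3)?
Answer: -19200/37 ≈ -518.92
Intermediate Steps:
c(Q) = 3 + Q (c(Q) = Q + 3 = 3 + Q)
Y(S) = -S/37 (Y(S) = S*(-1/37) = -S/37)
-519 - Y(c(0)) = -519 - (-1)*(3 + 0)/37 = -519 - (-1)*3/37 = -519 - 1*(-3/37) = -519 + 3/37 = -19200/37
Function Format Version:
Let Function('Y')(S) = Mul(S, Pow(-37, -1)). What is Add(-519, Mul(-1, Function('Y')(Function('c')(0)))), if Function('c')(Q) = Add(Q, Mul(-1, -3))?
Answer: Rational(-19200, 37) ≈ -518.92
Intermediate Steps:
Function('c')(Q) = Add(3, Q) (Function('c')(Q) = Add(Q, 3) = Add(3, Q))
Function('Y')(S) = Mul(Rational(-1, 37), S) (Function('Y')(S) = Mul(S, Rational(-1, 37)) = Mul(Rational(-1, 37), S))
Add(-519, Mul(-1, Function('Y')(Function('c')(0)))) = Add(-519, Mul(-1, Mul(Rational(-1, 37), Add(3, 0)))) = Add(-519, Mul(-1, Mul(Rational(-1, 37), 3))) = Add(-519, Mul(-1, Rational(-3, 37))) = Add(-519, Rational(3, 37)) = Rational(-19200, 37)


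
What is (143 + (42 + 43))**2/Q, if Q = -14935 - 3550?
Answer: -51984/18485 ≈ -2.8122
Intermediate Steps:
Q = -18485
(143 + (42 + 43))**2/Q = (143 + (42 + 43))**2/(-18485) = (143 + 85)**2*(-1/18485) = 228**2*(-1/18485) = 51984*(-1/18485) = -51984/18485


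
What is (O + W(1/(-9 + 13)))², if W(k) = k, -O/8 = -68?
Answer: 4739329/16 ≈ 2.9621e+5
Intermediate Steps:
O = 544 (O = -8*(-68) = 544)
(O + W(1/(-9 + 13)))² = (544 + 1/(-9 + 13))² = (544 + 1/4)² = (544 + ¼)² = (2177/4)² = 4739329/16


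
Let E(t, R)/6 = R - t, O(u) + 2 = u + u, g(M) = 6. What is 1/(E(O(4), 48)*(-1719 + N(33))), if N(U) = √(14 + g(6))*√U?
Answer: -191/82720428 - √165/372241926 ≈ -2.3435e-6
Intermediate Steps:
O(u) = -2 + 2*u (O(u) = -2 + (u + u) = -2 + 2*u)
N(U) = 2*√5*√U (N(U) = √(14 + 6)*√U = √20*√U = (2*√5)*√U = 2*√5*√U)
E(t, R) = -6*t + 6*R (E(t, R) = 6*(R - t) = -6*t + 6*R)
1/(E(O(4), 48)*(-1719 + N(33))) = 1/((-6*(-2 + 2*4) + 6*48)*(-1719 + 2*√5*√33)) = 1/((-6*(-2 + 8) + 288)*(-1719 + 2*√165)) = 1/((-6*6 + 288)*(-1719 + 2*√165)) = 1/((-36 + 288)*(-1719 + 2*√165)) = 1/(252*(-1719 + 2*√165))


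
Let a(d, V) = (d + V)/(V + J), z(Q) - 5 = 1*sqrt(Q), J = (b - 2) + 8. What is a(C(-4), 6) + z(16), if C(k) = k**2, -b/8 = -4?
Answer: 19/2 ≈ 9.5000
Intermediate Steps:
b = 32 (b = -8*(-4) = 32)
J = 38 (J = (32 - 2) + 8 = 30 + 8 = 38)
z(Q) = 5 + sqrt(Q) (z(Q) = 5 + 1*sqrt(Q) = 5 + sqrt(Q))
a(d, V) = (V + d)/(38 + V) (a(d, V) = (d + V)/(V + 38) = (V + d)/(38 + V))
a(C(-4), 6) + z(16) = (6 + (-4)**2)/(38 + 6) + (5 + sqrt(16)) = (6 + 16)/44 + (5 + 4) = (1/44)*22 + 9 = 1/2 + 9 = 19/2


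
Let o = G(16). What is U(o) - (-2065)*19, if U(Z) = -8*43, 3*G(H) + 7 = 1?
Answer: 38891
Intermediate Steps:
G(H) = -2 (G(H) = -7/3 + (1/3)*1 = -7/3 + 1/3 = -2)
o = -2
U(Z) = -344
U(o) - (-2065)*19 = -344 - (-2065)*19 = -344 - 1*(-39235) = -344 + 39235 = 38891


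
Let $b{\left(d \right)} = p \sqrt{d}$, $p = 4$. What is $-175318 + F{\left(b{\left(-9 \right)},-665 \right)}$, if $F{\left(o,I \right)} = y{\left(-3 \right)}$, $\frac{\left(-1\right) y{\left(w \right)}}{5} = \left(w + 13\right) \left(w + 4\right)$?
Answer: $-175368$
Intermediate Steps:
$b{\left(d \right)} = 4 \sqrt{d}$
$y{\left(w \right)} = - 5 \left(4 + w\right) \left(13 + w\right)$ ($y{\left(w \right)} = - 5 \left(w + 13\right) \left(w + 4\right) = - 5 \left(13 + w\right) \left(4 + w\right) = - 5 \left(4 + w\right) \left(13 + w\right)$)
$F{\left(o,I \right)} = -50$ ($F{\left(o,I \right)} = -260 - -255 - 5 \left(-3\right)^{2} = -260 + 255 - 45 = -50$)
$-175318 + F{\left(b{\left(-9 \right)},-665 \right)} = -175318 - 50 = -175368$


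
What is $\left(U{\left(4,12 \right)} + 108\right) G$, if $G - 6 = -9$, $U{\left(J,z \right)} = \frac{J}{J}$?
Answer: $-327$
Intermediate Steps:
$U{\left(J,z \right)} = 1$
$G = -3$ ($G = 6 - 9 = -3$)
$\left(U{\left(4,12 \right)} + 108\right) G = \left(1 + 108\right) \left(-3\right) = 109 \left(-3\right) = -327$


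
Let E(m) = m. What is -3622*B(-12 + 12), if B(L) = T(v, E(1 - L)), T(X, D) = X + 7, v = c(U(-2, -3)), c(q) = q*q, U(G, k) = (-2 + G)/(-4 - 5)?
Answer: -2111626/81 ≈ -26069.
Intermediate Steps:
U(G, k) = 2/9 - G/9 (U(G, k) = (-2 + G)/(-9) = (-2 + G)*(-⅑) = 2/9 - G/9)
c(q) = q²
v = 16/81 (v = (2/9 - ⅑*(-2))² = (2/9 + 2/9)² = (4/9)² = 16/81 ≈ 0.19753)
T(X, D) = 7 + X
B(L) = 583/81 (B(L) = 7 + 16/81 = 583/81)
-3622*B(-12 + 12) = -3622*583/81 = -2111626/81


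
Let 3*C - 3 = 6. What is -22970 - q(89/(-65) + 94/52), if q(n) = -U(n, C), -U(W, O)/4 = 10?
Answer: -23010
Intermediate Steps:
C = 3 (C = 1 + (1/3)*6 = 1 + 2 = 3)
U(W, O) = -40 (U(W, O) = -4*10 = -40)
q(n) = 40 (q(n) = -1*(-40) = 40)
-22970 - q(89/(-65) + 94/52) = -22970 - 1*40 = -22970 - 40 = -23010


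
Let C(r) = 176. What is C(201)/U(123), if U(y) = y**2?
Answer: 176/15129 ≈ 0.011633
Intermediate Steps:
C(201)/U(123) = 176/(123**2) = 176/15129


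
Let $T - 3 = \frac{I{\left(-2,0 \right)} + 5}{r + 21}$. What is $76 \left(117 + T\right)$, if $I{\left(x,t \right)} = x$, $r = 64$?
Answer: $\frac{775428}{85} \approx 9122.7$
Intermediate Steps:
$T = \frac{258}{85}$ ($T = 3 + \frac{-2 + 5}{64 + 21} = 3 + \frac{3}{85} = \frac{258}{85} \approx 3.0353$)
$76 \left(117 + T\right) = 76 \left(117 + \frac{258}{85}\right) = 76 \cdot \frac{10203}{85} = \frac{775428}{85}$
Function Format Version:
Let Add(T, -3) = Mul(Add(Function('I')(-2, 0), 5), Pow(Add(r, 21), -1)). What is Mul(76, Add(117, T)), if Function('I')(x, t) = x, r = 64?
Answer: Rational(775428, 85) ≈ 9122.7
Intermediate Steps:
T = Rational(258, 85) (T = Add(3, Mul(Add(-2, 5), Pow(Add(64, 21), -1))) = Add(3, Mul(3, Pow(85, -1))) = Add(3, Mul(3, Rational(1, 85))) = Add(3, Rational(3, 85)) = Rational(258, 85) ≈ 3.0353)
Mul(76, Add(117, T)) = Mul(76, Add(117, Rational(258, 85))) = Mul(76, Rational(10203, 85)) = Rational(775428, 85)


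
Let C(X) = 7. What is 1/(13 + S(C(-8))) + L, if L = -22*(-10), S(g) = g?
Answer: 4401/20 ≈ 220.05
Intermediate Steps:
L = 220
1/(13 + S(C(-8))) + L = 1/(13 + 7) + 220 = 1/20 + 220 = 4401/20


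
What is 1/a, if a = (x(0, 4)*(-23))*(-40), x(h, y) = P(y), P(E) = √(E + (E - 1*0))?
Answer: √2/3680 ≈ 0.00038430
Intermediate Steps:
P(E) = √2*√E (P(E) = √(E + (E + 0)) = √(E + E) = √(2*E) = √2*√E)
x(h, y) = √2*√y
a = 1840*√2 (a = ((√2*√4)*(-23))*(-40) = ((√2*2)*(-23))*(-40) = ((2*√2)*(-23))*(-40) = -46*√2*(-40) = 1840*√2 ≈ 2602.2)
1/a = 1/(1840*√2) = √2/3680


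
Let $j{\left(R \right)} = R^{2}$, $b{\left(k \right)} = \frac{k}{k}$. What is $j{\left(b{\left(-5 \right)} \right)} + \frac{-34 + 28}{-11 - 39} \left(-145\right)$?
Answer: $- \frac{82}{5} \approx -16.4$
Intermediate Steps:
$b{\left(k \right)} = 1$
$j{\left(b{\left(-5 \right)} \right)} + \frac{-34 + 28}{-11 - 39} \left(-145\right) = 1^{2} + \frac{-34 + 28}{-11 - 39} \left(-145\right) = 1 + - \frac{6}{-50} \left(-145\right) = 1 + \left(-6\right) \left(- \frac{1}{50}\right) \left(-145\right) = 1 + \frac{3}{25} \left(-145\right) = 1 - \frac{87}{5} = - \frac{82}{5}$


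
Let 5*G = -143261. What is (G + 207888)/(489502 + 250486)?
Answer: 896179/3699940 ≈ 0.24221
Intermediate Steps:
G = -143261/5 (G = (1/5)*(-143261) = -143261/5 ≈ -28652.)
(G + 207888)/(489502 + 250486) = (-143261/5 + 207888)/(489502 + 250486) = (896179/5)/739988 = (896179/5)*(1/739988) = 896179/3699940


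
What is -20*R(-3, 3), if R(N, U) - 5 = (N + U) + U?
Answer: -160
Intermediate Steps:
R(N, U) = 5 + N + 2*U (R(N, U) = 5 + ((N + U) + U) = 5 + (N + 2*U) = 5 + N + 2*U)
-20*R(-3, 3) = -20*(5 - 3 + 2*3) = -20*(5 - 3 + 6) = -20*8 = -160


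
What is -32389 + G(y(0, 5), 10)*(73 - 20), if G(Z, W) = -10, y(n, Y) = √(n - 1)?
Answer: -32919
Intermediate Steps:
y(n, Y) = √(-1 + n)
-32389 + G(y(0, 5), 10)*(73 - 20) = -32389 - 10*(73 - 20) = -32389 - 10*53 = -32389 - 530 = -32919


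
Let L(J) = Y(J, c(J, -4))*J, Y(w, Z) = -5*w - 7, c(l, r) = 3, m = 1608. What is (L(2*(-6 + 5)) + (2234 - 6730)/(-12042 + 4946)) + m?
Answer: 1421536/887 ≈ 1602.6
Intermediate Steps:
Y(w, Z) = -7 - 5*w
L(J) = J*(-7 - 5*J) (L(J) = (-7 - 5*J)*J = J*(-7 - 5*J))
(L(2*(-6 + 5)) + (2234 - 6730)/(-12042 + 4946)) + m = (-2*(-6 + 5)*(7 + 5*(2*(-6 + 5))) + (2234 - 6730)/(-12042 + 4946)) + 1608 = (-2*(-1)*(7 + 5*(2*(-1))) - 4496/(-7096)) + 1608 = (-1*(-2)*(7 + 5*(-2)) - 4496*(-1/7096)) + 1608 = (-1*(-2)*(7 - 10) + 562/887) + 1608 = (-1*(-2)*(-3) + 562/887) + 1608 = (-6 + 562/887) + 1608 = -4760/887 + 1608 = 1421536/887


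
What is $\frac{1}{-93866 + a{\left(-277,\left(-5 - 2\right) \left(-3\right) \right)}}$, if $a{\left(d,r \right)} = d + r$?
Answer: $- \frac{1}{94122} \approx -1.0625 \cdot 10^{-5}$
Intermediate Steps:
$\frac{1}{-93866 + a{\left(-277,\left(-5 - 2\right) \left(-3\right) \right)}} = \frac{1}{-93866 - \left(277 - \left(-5 - 2\right) \left(-3\right)\right)} = \frac{1}{-93866 - 256} = \frac{1}{-94122} = - \frac{1}{94122}$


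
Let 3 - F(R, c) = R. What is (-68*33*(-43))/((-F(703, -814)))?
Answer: 24123/175 ≈ 137.85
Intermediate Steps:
F(R, c) = 3 - R
(-68*33*(-43))/((-F(703, -814))) = (-68*33*(-43))/((-(3 - 1*703))) = (-2244*(-43))/((-(3 - 703))) = 96492/((-1*(-700))) = 96492/700 = 96492*(1/700) = 24123/175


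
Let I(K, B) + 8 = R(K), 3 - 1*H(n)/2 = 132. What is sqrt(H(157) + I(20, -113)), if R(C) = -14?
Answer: 2*I*sqrt(70) ≈ 16.733*I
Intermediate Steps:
H(n) = -258 (H(n) = 6 - 2*132 = 6 - 264 = -258)
I(K, B) = -22 (I(K, B) = -8 - 14 = -22)
sqrt(H(157) + I(20, -113)) = sqrt(-258 - 22) = sqrt(-280) = 2*I*sqrt(70)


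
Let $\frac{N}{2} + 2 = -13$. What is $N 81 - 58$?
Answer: $-2488$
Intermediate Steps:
$N = -30$ ($N = -4 + 2 \left(-13\right) = -4 - 26 = -30$)
$N 81 - 58 = \left(-30\right) 81 - 58 = -2430 - 58 = -2488$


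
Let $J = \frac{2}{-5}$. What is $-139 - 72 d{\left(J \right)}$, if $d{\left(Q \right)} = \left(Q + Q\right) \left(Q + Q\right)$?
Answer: $- \frac{4627}{25} \approx -185.08$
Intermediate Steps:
$J = - \frac{2}{5}$ ($J = 2 \left(- \frac{1}{5}\right) = - \frac{2}{5} \approx -0.4$)
$d{\left(Q \right)} = 4 Q^{2}$ ($d{\left(Q \right)} = 2 Q 2 Q = 4 Q^{2}$)
$-139 - 72 d{\left(J \right)} = -139 - 72 \cdot 4 \left(- \frac{2}{5}\right)^{2} = -139 - 72 \cdot 4 \cdot \frac{4}{25} = -139 - \frac{1152}{25} = - \frac{4627}{25}$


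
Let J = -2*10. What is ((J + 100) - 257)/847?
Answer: -177/847 ≈ -0.20897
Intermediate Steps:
J = -20
((J + 100) - 257)/847 = ((-20 + 100) - 257)/847 = (80 - 257)*(1/847) = -177*1/847 = -177/847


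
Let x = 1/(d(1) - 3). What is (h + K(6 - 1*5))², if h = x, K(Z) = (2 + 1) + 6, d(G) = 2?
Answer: 64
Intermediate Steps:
K(Z) = 9 (K(Z) = 3 + 6 = 9)
x = -1 (x = 1/(2 - 3) = 1/(-1) = -1)
h = -1
(h + K(6 - 1*5))² = (-1 + 9)² = 8² = 64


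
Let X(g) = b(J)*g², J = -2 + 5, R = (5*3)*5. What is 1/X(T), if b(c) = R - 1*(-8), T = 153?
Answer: 1/1942947 ≈ 5.1468e-7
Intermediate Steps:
R = 75 (R = 15*5 = 75)
J = 3
b(c) = 83 (b(c) = 75 - 1*(-8) = 75 + 8 = 83)
X(g) = 83*g²
1/X(T) = 1/(83*153²) = 1/(83*23409) = 1/1942947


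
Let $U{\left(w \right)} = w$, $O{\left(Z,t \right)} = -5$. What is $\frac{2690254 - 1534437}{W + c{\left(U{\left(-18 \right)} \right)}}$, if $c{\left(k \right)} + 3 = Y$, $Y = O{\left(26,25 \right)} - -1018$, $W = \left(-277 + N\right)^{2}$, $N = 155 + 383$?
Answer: $\frac{1155817}{69131} \approx 16.719$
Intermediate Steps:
$N = 538$
$W = 68121$ ($W = \left(-277 + 538\right)^{2} = 261^{2} = 68121$)
$Y = 1013$ ($Y = -5 - -1018 = -5 + 1018 = 1013$)
$c{\left(k \right)} = 1010$ ($c{\left(k \right)} = -3 + 1013 = 1010$)
$\frac{2690254 - 1534437}{W + c{\left(U{\left(-18 \right)} \right)}} = \frac{2690254 - 1534437}{68121 + 1010} = \frac{1155817}{69131}$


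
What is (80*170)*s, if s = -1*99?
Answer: -1346400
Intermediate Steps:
s = -99
(80*170)*s = (80*170)*(-99) = 13600*(-99) = -1346400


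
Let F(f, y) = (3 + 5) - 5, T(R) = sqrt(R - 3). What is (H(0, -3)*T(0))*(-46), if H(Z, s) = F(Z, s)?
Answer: -138*I*sqrt(3) ≈ -239.02*I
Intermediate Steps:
T(R) = sqrt(-3 + R)
F(f, y) = 3 (F(f, y) = 8 - 5 = 3)
H(Z, s) = 3
(H(0, -3)*T(0))*(-46) = (3*sqrt(-3 + 0))*(-46) = (3*sqrt(-3))*(-46) = (3*(I*sqrt(3)))*(-46) = (3*I*sqrt(3))*(-46) = -138*I*sqrt(3)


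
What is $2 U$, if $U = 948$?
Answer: $1896$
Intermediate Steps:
$2 U = 2 \cdot 948 = 1896$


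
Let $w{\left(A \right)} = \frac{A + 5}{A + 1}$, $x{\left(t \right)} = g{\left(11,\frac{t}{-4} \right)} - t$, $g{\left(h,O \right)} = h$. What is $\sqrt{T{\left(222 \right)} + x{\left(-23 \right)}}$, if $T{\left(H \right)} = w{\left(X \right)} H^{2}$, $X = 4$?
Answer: $\frac{\sqrt{2218630}}{5} \approx 297.9$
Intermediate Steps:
$x{\left(t \right)} = 11 - t$
$w{\left(A \right)} = \frac{5 + A}{1 + A}$
$T{\left(H \right)} = \frac{9 H^{2}}{5}$ ($T{\left(H \right)} = \frac{5 + 4}{1 + 4} H^{2} = \frac{1}{5} \cdot 9 H^{2} = \frac{9 H^{2}}{5}$)
$\sqrt{T{\left(222 \right)} + x{\left(-23 \right)}} = \sqrt{\frac{9 \cdot 222^{2}}{5} + \left(11 - -23\right)} = \sqrt{\frac{9}{5} \cdot 49284 + \left(11 + 23\right)} = \sqrt{\frac{443556}{5} + 34} = \sqrt{\frac{443726}{5}} = \frac{\sqrt{2218630}}{5}$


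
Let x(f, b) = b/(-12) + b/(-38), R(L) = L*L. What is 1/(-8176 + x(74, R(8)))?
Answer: -57/466432 ≈ -0.00012220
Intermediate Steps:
R(L) = L**2
x(f, b) = -25*b/228 (x(f, b) = b*(-1/12) + b*(-1/38) = -b/12 - b/38 = -25*b/228)
1/(-8176 + x(74, R(8))) = 1/(-8176 - 25/228*8**2) = 1/(-8176 - 25/228*64) = 1/(-8176 - 400/57) = 1/(-466432/57) = -57/466432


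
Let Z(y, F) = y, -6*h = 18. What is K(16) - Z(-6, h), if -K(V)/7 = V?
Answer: -106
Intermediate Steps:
h = -3 (h = -⅙*18 = -3)
K(V) = -7*V
K(16) - Z(-6, h) = -7*16 - 1*(-6) = -112 + 6 = -106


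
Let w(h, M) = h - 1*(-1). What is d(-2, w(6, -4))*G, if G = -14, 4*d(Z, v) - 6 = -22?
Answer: 56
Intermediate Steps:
w(h, M) = 1 + h (w(h, M) = h + 1 = 1 + h)
d(Z, v) = -4 (d(Z, v) = 3/2 + (1/4)*(-22) = 3/2 - 11/2 = -4)
d(-2, w(6, -4))*G = -4*(-14) = 56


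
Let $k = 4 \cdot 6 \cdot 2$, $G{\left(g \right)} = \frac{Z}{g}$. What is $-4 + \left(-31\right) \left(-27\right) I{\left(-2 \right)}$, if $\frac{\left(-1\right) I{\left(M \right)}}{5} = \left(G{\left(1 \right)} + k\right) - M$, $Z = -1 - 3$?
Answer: $-192514$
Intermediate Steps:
$Z = -4$ ($Z = -1 - 3 = -4$)
$G{\left(g \right)} = - \frac{4}{g}$
$k = 48$ ($k = 24 \cdot 2 = 48$)
$I{\left(M \right)} = -220 + 5 M$ ($I{\left(M \right)} = - 5 \left(\left(- \frac{4}{1} + 48\right) - M\right) = - 5 \left(\left(\left(-4\right) 1 + 48\right) - M\right) = - 5 \left(\left(-4 + 48\right) - M\right) = - 5 \left(44 - M\right) = -220 + 5 M$)
$-4 + \left(-31\right) \left(-27\right) I{\left(-2 \right)} = -4 + \left(-31\right) \left(-27\right) \left(-220 + 5 \left(-2\right)\right) = -4 + 837 \left(-220 - 10\right) = -4 + 837 \left(-230\right) = -4 - 192510 = -192514$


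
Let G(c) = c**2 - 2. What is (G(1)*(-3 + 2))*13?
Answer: 13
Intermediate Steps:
G(c) = -2 + c**2
(G(1)*(-3 + 2))*13 = ((-2 + 1**2)*(-3 + 2))*13 = ((-2 + 1)*(-1))*13 = -1*(-1)*13 = 1*13 = 13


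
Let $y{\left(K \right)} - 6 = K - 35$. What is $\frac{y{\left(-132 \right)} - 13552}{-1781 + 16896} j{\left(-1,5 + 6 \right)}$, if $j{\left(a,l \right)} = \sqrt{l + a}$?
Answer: $- \frac{13713 \sqrt{10}}{15115} \approx -2.869$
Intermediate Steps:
$y{\left(K \right)} = -29 + K$ ($y{\left(K \right)} = 6 + \left(K - 35\right) = 6 + \left(-35 + K\right) = -29 + K$)
$j{\left(a,l \right)} = \sqrt{a + l}$
$\frac{y{\left(-132 \right)} - 13552}{-1781 + 16896} j{\left(-1,5 + 6 \right)} = \frac{\left(-29 - 132\right) - 13552}{-1781 + 16896} \sqrt{-1 + \left(5 + 6\right)} = \frac{-161 - 13552}{15115} \sqrt{-1 + 11} = \left(-13713\right) \frac{1}{15115} \sqrt{10} = - \frac{13713 \sqrt{10}}{15115}$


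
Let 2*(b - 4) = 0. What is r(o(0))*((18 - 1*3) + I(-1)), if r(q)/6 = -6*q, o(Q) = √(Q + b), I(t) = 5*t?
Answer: -720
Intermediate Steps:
b = 4 (b = 4 + (½)*0 = 4 + 0 = 4)
o(Q) = √(4 + Q) (o(Q) = √(Q + 4) = √(4 + Q))
r(q) = -36*q (r(q) = 6*(-6*q) = -36*q)
r(o(0))*((18 - 1*3) + I(-1)) = (-36*√(4 + 0))*((18 - 1*3) + 5*(-1)) = (-36*√4)*((18 - 3) - 5) = (-36*2)*(15 - 5) = -72*10 = -720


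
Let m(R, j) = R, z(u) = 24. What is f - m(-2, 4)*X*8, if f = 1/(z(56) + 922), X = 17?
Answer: 257313/946 ≈ 272.00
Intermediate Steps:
f = 1/946 (f = 1/(24 + 922) = 1/946 ≈ 0.0010571)
f - m(-2, 4)*X*8 = 1/946 - (-2*17)*8 = 1/946 - (-34)*8 = 1/946 - 1*(-272) = 1/946 + 272 = 257313/946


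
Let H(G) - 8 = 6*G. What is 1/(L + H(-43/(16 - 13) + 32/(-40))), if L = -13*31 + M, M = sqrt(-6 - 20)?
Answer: -12145/5900691 - 25*I*sqrt(26)/5900691 ≈ -0.0020582 - 2.1603e-5*I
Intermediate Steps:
M = I*sqrt(26) (M = sqrt(-26) = I*sqrt(26) ≈ 5.099*I)
H(G) = 8 + 6*G
L = -403 + I*sqrt(26) (L = -13*31 + I*sqrt(26) = -403 + I*sqrt(26) ≈ -403.0 + 5.099*I)
1/(L + H(-43/(16 - 13) + 32/(-40))) = 1/((-403 + I*sqrt(26)) + (8 + 6*(-43/(16 - 13) + 32/(-40)))) = 1/((-403 + I*sqrt(26)) + (8 + 6*(-43/3 + 32*(-1/40)))) = 1/((-403 + I*sqrt(26)) + (8 + 6*(-43*1/3 - 4/5))) = 1/((-403 + I*sqrt(26)) + (8 + 6*(-43/3 - 4/5))) = 1/((-403 + I*sqrt(26)) + (8 + 6*(-227/15))) = 1/((-403 + I*sqrt(26)) + (8 - 454/5)) = 1/((-403 + I*sqrt(26)) - 414/5) = 1/(-2429/5 + I*sqrt(26))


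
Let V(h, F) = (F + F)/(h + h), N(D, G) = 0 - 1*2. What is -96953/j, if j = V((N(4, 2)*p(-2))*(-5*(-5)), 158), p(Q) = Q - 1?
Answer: -7271475/79 ≈ -92044.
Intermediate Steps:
N(D, G) = -2 (N(D, G) = 0 - 2 = -2)
p(Q) = -1 + Q
V(h, F) = F/h (V(h, F) = (2*F)/((2*h)) = (2*F)*(1/(2*h)) = F/h)
j = 79/75 (j = 158/(((-2*(-1 - 2))*(-5*(-5)))) = 158/((-2*(-3)*25)) = 158/((6*25)) = 158/150 = 158*(1/150) = 79/75 ≈ 1.0533)
-96953/j = -96953/79/75 = -96953*75/79 = -7271475/79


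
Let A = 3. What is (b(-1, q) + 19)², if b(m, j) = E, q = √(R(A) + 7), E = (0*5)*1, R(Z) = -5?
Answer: 361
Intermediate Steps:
E = 0 (E = 0*1 = 0)
q = √2 (q = √(-5 + 7) = √2 ≈ 1.4142)
b(m, j) = 0
(b(-1, q) + 19)² = (0 + 19)² = 19² = 361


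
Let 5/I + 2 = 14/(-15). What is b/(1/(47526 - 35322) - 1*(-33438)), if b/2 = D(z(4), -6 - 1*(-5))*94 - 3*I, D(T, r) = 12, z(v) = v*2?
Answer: 304227414/4488850883 ≈ 0.067774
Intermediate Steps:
I = -75/44 (I = 5/(-2 + 14/(-15)) = 5/(-2 + 14*(-1/15)) = 5/(-2 - 14/15) = 5/(-44/15) = 5*(-15/44) = -75/44 ≈ -1.7045)
z(v) = 2*v
b = 49857/22 (b = 2*(12*94 - 3*(-75/44)) = 2*(1128 + 225/44) = 2*(49857/44) = 49857/22 ≈ 2266.2)
b/(1/(47526 - 35322) - 1*(-33438)) = 49857/(22*(1/(47526 - 35322) - 1*(-33438))) = 49857/(22*(1/12204 + 33438)) = 49857/(22*(408077353/12204)) = (49857/22)*(12204/408077353) = 304227414/4488850883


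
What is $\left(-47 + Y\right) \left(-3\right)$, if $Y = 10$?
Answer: $111$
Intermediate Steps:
$\left(-47 + Y\right) \left(-3\right) = \left(-47 + 10\right) \left(-3\right) = \left(-37\right) \left(-3\right) = 111$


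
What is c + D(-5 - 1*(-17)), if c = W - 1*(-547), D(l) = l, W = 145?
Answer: 704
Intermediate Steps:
c = 692 (c = 145 - 1*(-547) = 145 + 547 = 692)
c + D(-5 - 1*(-17)) = 692 + (-5 - 1*(-17)) = 692 + (-5 + 17) = 692 + 12 = 704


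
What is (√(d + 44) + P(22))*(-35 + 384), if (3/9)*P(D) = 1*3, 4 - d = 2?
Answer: 3141 + 349*√46 ≈ 5508.0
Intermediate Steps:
d = 2 (d = 4 - 1*2 = 4 - 2 = 2)
P(D) = 9 (P(D) = 3*(1*3) = 3*3 = 9)
(√(d + 44) + P(22))*(-35 + 384) = (√(2 + 44) + 9)*(-35 + 384) = (√46 + 9)*349 = (9 + √46)*349 = 3141 + 349*√46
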